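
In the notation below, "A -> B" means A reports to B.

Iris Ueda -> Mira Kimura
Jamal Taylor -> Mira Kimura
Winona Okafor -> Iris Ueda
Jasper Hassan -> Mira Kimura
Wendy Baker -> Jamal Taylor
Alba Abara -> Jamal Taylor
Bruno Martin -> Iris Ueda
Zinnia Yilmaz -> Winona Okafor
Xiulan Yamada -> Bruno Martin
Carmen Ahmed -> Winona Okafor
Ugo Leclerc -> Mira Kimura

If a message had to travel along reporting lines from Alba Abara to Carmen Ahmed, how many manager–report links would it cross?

Alba Abara is 2 levels below Mira Kimura, and Carmen Ahmed is 3 levels below Mira Kimura (their lowest common manager). The shortest path runs up from Alba Abara to Mira Kimura and back down to Carmen Ahmed: 2 + 3 = 5 links.

5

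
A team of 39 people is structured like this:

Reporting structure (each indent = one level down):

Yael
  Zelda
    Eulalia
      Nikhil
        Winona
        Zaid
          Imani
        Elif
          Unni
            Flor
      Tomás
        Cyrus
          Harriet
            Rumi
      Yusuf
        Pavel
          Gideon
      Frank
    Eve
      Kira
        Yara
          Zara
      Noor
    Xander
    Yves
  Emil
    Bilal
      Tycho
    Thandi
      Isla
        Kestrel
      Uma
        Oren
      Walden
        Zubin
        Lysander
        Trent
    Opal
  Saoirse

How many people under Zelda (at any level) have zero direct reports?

10

The people in Zelda's organization with no one reporting to them are Yves, Xander, Noor, Zara, Frank, Gideon, Rumi, Flor, Imani, Winona. That is 10.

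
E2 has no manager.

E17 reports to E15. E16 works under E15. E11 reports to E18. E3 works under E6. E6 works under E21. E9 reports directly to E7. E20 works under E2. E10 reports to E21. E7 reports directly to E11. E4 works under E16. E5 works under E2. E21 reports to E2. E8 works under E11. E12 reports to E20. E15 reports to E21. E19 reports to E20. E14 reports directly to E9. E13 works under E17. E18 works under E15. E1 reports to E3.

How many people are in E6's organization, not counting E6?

E6 directly manages E3. Under E3: E1 (1). That's 2 in total.

2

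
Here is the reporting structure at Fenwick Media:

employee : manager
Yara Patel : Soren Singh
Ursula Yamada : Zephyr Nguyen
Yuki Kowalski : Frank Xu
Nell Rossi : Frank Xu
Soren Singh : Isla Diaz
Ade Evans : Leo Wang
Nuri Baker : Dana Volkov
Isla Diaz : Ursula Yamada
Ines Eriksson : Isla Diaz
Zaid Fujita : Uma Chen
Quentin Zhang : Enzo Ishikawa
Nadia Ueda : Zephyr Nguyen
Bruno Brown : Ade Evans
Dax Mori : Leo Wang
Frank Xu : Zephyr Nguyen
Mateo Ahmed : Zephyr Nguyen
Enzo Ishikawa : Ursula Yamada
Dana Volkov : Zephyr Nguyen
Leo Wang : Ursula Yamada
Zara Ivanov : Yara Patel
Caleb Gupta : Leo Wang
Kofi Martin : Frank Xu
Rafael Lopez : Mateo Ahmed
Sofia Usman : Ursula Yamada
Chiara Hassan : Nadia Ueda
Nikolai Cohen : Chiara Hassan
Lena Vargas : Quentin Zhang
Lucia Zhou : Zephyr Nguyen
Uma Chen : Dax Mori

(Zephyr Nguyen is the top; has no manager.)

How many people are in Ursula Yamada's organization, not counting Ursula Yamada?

Ursula Yamada directly manages Sofia Usman, Leo Wang, Isla Diaz, Enzo Ishikawa. Sofia Usman has no reports. Under Leo Wang: Ade Evans, Bruno Brown, Dax Mori, Uma Chen, Zaid Fujita, Caleb Gupta (6). Under Isla Diaz: Soren Singh, Yara Patel, Zara Ivanov, Ines Eriksson (4). Under Enzo Ishikawa: Quentin Zhang, Lena Vargas (2). So Ursula Yamada's organization is 4 direct reports plus everyone under them: 1 + 7 + 5 + 3 = 16.

16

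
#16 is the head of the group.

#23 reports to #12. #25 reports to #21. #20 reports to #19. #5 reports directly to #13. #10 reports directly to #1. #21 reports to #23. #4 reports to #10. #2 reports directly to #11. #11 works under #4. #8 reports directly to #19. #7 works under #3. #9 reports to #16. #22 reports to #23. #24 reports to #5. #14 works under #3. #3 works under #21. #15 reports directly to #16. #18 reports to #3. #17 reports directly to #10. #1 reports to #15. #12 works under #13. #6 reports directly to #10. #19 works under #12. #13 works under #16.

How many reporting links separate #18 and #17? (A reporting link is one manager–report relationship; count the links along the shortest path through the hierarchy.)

#18 is 6 levels below #16, and #17 is 4 levels below #16 (their lowest common manager). The shortest path runs up from #18 to #16 and back down to #17: 6 + 4 = 10 links.

10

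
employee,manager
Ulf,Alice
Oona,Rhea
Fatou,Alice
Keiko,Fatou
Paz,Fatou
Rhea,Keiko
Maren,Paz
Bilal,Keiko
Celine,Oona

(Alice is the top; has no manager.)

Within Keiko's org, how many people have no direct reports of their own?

The people in Keiko's organization with no one reporting to them are Celine, Bilal. That is 2.

2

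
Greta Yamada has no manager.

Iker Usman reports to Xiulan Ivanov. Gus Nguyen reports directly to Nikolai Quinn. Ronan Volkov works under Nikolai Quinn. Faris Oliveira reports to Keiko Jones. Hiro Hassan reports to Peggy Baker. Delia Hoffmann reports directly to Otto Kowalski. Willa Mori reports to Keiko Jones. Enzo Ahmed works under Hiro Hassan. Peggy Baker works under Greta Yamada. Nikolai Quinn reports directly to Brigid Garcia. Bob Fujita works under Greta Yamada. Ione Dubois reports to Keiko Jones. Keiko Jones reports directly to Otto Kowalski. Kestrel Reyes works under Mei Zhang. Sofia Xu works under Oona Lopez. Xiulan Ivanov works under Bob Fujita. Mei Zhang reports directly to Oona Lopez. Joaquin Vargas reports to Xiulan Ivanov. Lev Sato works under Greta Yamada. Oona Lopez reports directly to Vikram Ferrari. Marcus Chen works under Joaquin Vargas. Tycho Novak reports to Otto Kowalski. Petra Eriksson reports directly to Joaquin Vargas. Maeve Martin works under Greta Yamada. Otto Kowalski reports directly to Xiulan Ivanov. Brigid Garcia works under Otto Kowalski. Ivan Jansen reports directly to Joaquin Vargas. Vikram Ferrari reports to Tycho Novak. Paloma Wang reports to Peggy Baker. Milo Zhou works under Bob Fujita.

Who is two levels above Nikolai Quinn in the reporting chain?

Otto Kowalski

Nikolai Quinn reports to Brigid Garcia, and Brigid Garcia reports to Otto Kowalski. So Nikolai Quinn's skip-level manager is Otto Kowalski.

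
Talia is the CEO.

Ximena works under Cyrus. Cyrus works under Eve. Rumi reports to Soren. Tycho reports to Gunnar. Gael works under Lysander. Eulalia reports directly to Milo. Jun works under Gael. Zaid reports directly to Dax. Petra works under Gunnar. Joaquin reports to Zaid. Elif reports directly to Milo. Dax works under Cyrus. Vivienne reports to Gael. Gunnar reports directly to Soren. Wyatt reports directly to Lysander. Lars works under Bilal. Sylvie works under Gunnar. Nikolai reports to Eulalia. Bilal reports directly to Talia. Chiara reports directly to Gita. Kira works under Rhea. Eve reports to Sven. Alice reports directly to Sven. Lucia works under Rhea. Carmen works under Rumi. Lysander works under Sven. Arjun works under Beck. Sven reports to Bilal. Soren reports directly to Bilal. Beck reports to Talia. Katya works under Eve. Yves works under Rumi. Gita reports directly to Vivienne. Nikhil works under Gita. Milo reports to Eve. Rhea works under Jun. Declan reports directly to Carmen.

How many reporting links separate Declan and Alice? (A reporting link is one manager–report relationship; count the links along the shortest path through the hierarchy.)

6

Declan is 4 levels below Bilal, and Alice is 2 levels below Bilal (their lowest common manager). The shortest path runs up from Declan to Bilal and back down to Alice: 4 + 2 = 6 links.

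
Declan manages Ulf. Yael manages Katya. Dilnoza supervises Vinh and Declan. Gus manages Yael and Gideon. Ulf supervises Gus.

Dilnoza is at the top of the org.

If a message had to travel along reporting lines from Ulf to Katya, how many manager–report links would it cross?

Katya is in Ulf's organization: the chain from Katya up to Ulf is Katya → Yael → Gus → Ulf, which is 3 links.

3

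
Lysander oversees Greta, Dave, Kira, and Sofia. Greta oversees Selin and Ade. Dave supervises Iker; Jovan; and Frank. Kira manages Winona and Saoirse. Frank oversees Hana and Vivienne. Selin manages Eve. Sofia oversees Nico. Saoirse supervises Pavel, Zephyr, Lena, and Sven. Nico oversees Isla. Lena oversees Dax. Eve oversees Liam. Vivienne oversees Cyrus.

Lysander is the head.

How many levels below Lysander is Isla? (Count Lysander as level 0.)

Chain from Isla up to Lysander: Isla → Nico → Sofia → Lysander. That is 3 steps up, so Isla is 3 levels below Lysander.

3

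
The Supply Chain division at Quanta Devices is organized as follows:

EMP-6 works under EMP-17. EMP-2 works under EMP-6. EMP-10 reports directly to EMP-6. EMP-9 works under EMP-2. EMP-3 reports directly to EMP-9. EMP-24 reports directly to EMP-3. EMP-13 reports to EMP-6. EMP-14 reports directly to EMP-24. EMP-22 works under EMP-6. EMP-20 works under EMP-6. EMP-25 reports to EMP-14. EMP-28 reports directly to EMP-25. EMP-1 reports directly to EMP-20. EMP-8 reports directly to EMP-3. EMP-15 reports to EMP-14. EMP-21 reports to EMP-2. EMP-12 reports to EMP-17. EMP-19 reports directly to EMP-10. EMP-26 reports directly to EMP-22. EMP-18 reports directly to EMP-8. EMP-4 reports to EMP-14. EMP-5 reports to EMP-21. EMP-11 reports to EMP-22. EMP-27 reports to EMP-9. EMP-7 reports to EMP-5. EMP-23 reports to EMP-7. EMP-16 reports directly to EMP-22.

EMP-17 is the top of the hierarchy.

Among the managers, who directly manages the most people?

EMP-6

Direct-report counts: EMP-17 has 2; EMP-6 has 5; EMP-20 has 1; EMP-22 has 3; EMP-10 has 1; EMP-2 has 2; EMP-21 has 1; EMP-5 has 1; EMP-7 has 1; EMP-9 has 2; EMP-3 has 2; EMP-8 has 1; EMP-24 has 1; EMP-14 has 3; EMP-25 has 1. The largest is 5, held by EMP-6.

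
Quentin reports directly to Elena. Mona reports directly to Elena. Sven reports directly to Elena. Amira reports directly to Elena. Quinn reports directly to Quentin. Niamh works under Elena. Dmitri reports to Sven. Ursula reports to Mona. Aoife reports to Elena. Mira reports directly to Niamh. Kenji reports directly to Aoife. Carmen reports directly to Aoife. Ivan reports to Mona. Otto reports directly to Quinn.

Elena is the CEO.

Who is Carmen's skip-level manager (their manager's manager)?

Carmen reports to Aoife, and Aoife reports to Elena. So Carmen's skip-level manager is Elena.

Elena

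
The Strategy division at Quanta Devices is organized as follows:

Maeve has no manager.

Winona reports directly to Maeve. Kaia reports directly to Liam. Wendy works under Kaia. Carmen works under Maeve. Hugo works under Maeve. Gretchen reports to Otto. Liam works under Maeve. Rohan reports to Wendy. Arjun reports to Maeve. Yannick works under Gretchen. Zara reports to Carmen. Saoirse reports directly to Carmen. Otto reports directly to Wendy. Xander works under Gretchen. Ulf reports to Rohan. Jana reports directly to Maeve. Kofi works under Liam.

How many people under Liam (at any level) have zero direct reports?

The people in Liam's organization with no one reporting to them are Kofi, Ulf, Yannick, Xander. That is 4.

4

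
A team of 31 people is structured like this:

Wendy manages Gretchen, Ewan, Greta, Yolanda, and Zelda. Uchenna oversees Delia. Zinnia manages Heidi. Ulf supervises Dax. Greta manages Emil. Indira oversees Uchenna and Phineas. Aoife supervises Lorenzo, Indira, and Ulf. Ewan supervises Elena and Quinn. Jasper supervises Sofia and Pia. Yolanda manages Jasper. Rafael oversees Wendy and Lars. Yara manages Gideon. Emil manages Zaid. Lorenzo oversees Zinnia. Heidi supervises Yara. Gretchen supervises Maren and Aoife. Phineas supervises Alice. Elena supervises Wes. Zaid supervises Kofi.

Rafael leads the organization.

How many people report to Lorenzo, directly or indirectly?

4

Lorenzo directly manages Zinnia. Under Zinnia: Heidi, Yara, Gideon (3). That's 4 in total.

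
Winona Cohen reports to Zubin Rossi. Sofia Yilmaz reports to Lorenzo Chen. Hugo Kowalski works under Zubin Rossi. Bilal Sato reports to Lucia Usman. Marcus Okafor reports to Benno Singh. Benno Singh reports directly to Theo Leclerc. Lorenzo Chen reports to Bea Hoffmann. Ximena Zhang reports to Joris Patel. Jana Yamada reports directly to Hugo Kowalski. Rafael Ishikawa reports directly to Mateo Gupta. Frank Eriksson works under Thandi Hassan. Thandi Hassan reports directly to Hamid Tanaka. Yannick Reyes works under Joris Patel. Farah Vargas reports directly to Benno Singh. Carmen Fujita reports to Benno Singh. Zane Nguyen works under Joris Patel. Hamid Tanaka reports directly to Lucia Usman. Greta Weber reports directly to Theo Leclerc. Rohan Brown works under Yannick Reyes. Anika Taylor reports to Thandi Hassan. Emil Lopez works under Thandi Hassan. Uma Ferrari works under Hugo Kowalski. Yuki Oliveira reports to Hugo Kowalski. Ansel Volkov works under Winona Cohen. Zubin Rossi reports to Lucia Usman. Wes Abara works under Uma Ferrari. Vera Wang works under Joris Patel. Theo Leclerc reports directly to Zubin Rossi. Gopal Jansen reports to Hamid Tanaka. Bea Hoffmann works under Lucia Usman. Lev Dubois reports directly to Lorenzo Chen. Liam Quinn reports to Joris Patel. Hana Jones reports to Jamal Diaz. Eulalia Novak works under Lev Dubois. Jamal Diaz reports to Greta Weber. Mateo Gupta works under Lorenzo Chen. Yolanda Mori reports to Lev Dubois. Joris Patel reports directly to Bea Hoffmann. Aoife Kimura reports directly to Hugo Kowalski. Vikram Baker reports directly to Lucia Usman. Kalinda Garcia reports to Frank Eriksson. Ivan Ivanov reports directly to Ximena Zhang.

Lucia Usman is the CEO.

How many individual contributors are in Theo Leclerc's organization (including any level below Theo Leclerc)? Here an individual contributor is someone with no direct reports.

The people in Theo Leclerc's organization with no one reporting to them are Marcus Okafor, Farah Vargas, Carmen Fujita, Hana Jones. That is 4.

4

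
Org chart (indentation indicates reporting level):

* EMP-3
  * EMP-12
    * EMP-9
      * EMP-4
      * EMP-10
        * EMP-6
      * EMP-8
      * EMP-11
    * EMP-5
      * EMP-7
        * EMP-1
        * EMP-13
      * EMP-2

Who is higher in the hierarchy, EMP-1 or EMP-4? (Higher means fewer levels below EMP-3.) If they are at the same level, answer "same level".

EMP-4

EMP-1 is 4 levels below EMP-3; EMP-4 is 3. EMP-4 is higher.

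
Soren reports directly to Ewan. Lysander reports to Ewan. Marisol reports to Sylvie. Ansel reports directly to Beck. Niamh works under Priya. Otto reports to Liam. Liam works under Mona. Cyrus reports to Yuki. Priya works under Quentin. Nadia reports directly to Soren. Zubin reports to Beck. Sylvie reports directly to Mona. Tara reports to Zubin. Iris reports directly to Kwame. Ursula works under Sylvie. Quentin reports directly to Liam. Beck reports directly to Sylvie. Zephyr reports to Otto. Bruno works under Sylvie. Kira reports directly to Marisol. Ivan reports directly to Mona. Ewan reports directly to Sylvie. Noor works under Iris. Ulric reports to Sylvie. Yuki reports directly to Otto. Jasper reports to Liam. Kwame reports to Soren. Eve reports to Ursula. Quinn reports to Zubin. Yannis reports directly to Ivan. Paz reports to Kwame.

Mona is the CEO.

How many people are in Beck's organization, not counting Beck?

4

Beck directly manages Zubin, Ansel. Under Zubin: Quinn, Tara (2). Ansel has no reports. So Beck's organization is 2 direct reports plus everyone under them: 3 + 1 = 4.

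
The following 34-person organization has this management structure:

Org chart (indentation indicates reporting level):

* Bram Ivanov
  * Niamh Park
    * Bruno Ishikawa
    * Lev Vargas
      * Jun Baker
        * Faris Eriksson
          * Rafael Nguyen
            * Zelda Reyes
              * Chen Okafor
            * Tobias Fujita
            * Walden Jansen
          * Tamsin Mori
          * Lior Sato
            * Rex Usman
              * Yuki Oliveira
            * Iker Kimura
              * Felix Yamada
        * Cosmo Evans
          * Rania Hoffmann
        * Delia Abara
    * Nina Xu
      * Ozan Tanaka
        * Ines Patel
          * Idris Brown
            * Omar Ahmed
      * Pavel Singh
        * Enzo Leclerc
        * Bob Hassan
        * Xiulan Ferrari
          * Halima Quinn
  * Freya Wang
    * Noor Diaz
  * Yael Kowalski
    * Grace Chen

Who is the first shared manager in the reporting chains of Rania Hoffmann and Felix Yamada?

Rania Hoffmann's chain of managers is Cosmo Evans, Jun Baker, Lev Vargas, Niamh Park, Bram Ivanov. Felix Yamada's chain of managers is Iker Kimura, Lior Sato, Faris Eriksson, Jun Baker, Lev Vargas, Niamh Park, Bram Ivanov. The first manager that appears in both chains is Jun Baker.

Jun Baker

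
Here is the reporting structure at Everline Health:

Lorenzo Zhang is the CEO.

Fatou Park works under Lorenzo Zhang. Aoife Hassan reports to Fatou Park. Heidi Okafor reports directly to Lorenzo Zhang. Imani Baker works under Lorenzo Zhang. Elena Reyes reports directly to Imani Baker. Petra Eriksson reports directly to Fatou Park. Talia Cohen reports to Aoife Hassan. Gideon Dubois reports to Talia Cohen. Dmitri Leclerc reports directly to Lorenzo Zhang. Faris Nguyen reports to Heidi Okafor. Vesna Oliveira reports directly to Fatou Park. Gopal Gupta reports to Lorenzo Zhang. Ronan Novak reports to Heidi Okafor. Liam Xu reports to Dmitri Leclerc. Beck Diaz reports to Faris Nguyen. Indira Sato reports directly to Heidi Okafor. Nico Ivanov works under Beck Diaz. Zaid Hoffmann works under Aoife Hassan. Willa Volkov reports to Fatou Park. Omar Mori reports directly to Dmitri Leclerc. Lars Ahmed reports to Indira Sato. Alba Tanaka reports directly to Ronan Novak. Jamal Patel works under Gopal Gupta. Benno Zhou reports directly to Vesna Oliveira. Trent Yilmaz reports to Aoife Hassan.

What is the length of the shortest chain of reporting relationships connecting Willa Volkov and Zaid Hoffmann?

Willa Volkov is 1 level below Fatou Park, and Zaid Hoffmann is 2 levels below Fatou Park (their lowest common manager). The shortest path runs up from Willa Volkov to Fatou Park and back down to Zaid Hoffmann: 1 + 2 = 3 links.

3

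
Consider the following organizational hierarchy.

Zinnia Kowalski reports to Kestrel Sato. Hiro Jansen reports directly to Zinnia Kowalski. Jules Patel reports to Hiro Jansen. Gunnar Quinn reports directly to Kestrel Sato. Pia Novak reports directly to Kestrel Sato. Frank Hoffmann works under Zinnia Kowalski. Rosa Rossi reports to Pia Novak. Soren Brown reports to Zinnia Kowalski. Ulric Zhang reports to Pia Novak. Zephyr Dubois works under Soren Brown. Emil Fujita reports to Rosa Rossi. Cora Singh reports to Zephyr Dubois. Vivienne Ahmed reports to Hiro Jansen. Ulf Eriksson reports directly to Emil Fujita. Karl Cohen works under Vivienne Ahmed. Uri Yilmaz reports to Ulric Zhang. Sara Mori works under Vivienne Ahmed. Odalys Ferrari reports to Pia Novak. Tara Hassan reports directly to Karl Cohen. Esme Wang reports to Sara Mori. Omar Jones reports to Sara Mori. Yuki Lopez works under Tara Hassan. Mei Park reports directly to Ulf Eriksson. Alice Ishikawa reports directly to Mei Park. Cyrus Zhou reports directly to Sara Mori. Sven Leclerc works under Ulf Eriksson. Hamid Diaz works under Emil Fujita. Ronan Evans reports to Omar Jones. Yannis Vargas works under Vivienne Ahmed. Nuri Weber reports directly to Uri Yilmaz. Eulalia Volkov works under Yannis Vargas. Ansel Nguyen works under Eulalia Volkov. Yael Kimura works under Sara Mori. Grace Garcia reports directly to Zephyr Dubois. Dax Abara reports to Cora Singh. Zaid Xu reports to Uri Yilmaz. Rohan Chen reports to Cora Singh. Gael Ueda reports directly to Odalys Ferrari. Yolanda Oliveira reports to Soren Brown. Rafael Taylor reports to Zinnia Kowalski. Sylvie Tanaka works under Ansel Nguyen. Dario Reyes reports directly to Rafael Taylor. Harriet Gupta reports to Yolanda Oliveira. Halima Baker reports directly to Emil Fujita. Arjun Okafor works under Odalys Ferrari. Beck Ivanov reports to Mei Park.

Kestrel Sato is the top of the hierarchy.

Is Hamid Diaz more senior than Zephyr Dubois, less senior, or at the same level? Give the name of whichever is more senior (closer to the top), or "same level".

Zephyr Dubois

Hamid Diaz is 4 levels below Kestrel Sato; Zephyr Dubois is 3. Zephyr Dubois is higher.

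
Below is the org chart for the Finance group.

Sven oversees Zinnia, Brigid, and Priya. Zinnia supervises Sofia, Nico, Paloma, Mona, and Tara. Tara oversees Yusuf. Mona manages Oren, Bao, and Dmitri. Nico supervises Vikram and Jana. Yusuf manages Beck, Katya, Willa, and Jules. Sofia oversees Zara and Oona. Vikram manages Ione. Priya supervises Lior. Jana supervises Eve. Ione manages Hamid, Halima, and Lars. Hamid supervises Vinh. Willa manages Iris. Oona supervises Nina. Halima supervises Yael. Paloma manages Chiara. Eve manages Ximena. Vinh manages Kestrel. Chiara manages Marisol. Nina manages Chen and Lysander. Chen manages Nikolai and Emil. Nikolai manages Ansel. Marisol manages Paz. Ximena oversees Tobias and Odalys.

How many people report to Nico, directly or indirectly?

Nico directly manages Vikram, Jana. Under Vikram: Ione, Lars, Halima, Yael, Hamid, Vinh, Kestrel (7). Under Jana: Eve, Ximena, Odalys, Tobias (4). So Nico's organization is 2 direct reports plus everyone under them: 8 + 5 = 13.

13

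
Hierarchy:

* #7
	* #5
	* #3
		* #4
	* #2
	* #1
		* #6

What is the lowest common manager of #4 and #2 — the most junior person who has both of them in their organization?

#7

#4's chain of managers is #3, #7. #2's chain of managers is #7. The first manager that appears in both chains is #7.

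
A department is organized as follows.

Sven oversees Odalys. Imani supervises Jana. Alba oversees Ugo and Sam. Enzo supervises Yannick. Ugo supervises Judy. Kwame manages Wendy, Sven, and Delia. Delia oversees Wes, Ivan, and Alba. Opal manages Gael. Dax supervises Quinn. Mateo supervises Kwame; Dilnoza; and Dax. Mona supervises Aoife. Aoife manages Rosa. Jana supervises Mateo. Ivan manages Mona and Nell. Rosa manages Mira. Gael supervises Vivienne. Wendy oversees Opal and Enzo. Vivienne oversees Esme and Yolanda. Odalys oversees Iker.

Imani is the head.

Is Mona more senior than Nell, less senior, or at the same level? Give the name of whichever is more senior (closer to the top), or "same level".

Both Mona and Nell are 6 levels below Imani.

same level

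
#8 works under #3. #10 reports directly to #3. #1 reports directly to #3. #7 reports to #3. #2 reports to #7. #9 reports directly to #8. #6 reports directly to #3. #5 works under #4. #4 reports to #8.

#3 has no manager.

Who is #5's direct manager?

#4

#5 reports directly to #4.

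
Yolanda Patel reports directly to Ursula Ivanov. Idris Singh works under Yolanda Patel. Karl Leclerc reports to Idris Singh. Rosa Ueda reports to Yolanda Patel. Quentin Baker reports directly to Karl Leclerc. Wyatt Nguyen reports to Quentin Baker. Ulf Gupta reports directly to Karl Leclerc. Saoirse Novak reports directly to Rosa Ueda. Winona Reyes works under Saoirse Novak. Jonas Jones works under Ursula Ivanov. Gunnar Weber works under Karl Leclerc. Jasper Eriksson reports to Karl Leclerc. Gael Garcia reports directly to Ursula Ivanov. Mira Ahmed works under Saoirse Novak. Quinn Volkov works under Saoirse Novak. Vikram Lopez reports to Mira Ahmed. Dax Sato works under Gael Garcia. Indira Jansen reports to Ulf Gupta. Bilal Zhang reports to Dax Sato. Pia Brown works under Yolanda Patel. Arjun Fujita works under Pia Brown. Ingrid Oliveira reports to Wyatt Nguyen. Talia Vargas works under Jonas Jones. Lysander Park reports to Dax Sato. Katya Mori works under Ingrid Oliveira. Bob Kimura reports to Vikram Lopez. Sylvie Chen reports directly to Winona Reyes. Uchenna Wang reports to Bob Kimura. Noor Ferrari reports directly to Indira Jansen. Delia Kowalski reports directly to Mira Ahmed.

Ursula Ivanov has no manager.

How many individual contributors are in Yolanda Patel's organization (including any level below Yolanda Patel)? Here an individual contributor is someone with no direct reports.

The people in Yolanda Patel's organization with no one reporting to them are Arjun Fujita, Quinn Volkov, Delia Kowalski, Uchenna Wang, Sylvie Chen, Jasper Eriksson, Gunnar Weber, Noor Ferrari, Katya Mori. That is 9.

9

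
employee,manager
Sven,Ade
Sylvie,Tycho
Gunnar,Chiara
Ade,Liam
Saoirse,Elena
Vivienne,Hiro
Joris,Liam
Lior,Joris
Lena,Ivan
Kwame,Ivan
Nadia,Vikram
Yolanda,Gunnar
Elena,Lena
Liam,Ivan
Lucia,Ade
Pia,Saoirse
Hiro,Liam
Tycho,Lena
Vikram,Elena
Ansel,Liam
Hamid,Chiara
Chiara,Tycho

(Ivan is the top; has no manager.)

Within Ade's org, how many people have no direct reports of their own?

2

The people in Ade's organization with no one reporting to them are Sven, Lucia. That is 2.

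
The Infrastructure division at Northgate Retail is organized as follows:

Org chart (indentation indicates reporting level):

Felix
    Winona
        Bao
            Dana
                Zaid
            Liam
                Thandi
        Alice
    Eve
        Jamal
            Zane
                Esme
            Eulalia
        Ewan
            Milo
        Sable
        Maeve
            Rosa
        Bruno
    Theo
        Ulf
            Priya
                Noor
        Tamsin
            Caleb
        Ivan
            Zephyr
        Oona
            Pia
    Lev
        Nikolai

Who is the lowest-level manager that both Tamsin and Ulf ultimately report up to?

Theo

Tamsin's chain of managers is Theo, Felix. Ulf's chain of managers is Theo, Felix. The first manager that appears in both chains is Theo.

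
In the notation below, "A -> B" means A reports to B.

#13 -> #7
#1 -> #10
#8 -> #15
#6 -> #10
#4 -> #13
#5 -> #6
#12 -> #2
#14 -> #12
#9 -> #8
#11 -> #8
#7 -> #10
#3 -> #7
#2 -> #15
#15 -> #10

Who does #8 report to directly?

#8 reports directly to #15.

#15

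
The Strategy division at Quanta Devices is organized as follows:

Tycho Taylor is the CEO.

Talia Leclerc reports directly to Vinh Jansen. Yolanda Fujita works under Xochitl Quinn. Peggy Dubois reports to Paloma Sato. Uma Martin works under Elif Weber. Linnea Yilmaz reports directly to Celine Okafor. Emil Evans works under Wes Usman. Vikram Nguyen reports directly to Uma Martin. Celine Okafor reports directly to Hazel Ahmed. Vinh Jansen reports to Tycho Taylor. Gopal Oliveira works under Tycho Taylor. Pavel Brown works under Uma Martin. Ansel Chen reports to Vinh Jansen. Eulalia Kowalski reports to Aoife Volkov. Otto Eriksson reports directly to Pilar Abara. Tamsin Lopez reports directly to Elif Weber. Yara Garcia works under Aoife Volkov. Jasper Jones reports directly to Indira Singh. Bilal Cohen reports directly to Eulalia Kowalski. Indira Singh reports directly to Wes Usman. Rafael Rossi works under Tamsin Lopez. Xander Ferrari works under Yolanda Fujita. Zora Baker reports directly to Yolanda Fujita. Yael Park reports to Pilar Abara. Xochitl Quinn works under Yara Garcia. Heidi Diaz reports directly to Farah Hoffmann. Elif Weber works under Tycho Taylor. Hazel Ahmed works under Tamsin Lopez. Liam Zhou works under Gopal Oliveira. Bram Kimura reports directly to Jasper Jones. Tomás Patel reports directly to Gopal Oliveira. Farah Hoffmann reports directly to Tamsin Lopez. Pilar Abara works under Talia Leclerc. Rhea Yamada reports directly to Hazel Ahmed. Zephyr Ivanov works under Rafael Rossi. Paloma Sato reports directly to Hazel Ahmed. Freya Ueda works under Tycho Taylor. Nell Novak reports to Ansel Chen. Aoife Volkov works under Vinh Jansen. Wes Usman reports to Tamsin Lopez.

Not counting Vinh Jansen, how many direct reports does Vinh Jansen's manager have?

3

Vinh Jansen reports to Tycho Taylor. Tycho Taylor's other direct reports are Elif Weber, Gopal Oliveira, Freya Ueda — 3 peers.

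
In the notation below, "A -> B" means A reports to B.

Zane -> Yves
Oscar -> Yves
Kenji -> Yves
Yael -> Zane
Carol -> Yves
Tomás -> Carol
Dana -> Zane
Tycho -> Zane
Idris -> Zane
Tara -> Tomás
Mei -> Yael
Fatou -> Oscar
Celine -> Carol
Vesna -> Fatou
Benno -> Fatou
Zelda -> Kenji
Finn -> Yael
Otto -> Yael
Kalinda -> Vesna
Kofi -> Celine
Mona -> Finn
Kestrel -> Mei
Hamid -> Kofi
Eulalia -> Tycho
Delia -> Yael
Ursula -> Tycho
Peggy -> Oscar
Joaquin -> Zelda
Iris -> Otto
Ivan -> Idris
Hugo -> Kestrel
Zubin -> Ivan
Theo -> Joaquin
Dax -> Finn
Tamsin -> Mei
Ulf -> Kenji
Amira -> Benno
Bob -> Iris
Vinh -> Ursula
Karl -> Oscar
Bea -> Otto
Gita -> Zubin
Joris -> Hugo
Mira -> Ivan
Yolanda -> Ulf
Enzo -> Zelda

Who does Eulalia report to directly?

Eulalia reports directly to Tycho.

Tycho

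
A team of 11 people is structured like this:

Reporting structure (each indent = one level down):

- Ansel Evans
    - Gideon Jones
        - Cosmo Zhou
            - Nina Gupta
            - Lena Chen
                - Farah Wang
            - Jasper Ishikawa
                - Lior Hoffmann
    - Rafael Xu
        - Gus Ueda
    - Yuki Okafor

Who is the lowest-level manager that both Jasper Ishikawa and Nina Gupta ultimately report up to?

Jasper Ishikawa's chain of managers is Cosmo Zhou, Gideon Jones, Ansel Evans. Nina Gupta's chain of managers is Cosmo Zhou, Gideon Jones, Ansel Evans. The first manager that appears in both chains is Cosmo Zhou.

Cosmo Zhou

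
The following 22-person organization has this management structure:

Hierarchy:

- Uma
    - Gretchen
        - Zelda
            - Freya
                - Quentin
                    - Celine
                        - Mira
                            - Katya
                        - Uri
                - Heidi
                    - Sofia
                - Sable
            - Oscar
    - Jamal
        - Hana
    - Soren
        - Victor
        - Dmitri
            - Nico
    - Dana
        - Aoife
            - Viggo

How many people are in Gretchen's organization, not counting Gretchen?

Gretchen directly manages Zelda. Under Zelda: Oscar, Freya, Sable, Heidi, Sofia, Quentin, Celine, Uri, Mira, Katya (10). That's 11 in total.

11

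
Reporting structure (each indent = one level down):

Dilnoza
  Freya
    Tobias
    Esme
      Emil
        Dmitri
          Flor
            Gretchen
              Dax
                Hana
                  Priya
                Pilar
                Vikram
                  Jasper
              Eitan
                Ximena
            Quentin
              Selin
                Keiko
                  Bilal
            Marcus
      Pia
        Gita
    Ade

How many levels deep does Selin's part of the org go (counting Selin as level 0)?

The longest chain under Selin runs Selin → Keiko → Bilal, which is 2 levels below Selin.

2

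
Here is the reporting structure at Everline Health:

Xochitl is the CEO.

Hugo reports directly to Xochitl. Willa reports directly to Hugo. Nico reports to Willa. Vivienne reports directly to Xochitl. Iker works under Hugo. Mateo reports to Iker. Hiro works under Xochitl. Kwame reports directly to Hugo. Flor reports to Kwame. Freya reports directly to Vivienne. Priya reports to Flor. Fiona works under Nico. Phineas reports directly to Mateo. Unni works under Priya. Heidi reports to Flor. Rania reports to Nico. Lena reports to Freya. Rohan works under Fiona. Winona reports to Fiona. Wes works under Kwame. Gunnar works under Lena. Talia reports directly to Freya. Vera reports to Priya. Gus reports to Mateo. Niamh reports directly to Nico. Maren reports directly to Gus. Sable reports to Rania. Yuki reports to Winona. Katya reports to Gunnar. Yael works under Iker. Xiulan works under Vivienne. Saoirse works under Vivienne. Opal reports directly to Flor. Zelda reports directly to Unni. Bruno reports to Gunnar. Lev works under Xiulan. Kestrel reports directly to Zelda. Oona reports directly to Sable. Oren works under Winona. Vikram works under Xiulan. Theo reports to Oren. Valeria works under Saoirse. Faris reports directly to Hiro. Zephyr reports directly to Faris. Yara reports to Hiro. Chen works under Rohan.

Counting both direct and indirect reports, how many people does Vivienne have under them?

Vivienne directly manages Freya, Xiulan, Saoirse. Under Freya: Talia, Lena, Gunnar, Bruno, Katya (5). Under Xiulan: Vikram, Lev (2). Under Saoirse: Valeria (1). So Vivienne's organization is 3 direct reports plus everyone under them: 6 + 3 + 2 = 11.

11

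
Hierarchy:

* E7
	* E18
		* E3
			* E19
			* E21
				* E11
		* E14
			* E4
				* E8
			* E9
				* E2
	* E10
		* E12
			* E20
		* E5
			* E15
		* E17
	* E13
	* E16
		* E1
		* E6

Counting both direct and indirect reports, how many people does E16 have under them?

2

E16 directly manages E1, E6. E1 has no reports. E6 has no reports. So E16's organization is 2 direct reports plus everyone under them: 1 + 1 = 2.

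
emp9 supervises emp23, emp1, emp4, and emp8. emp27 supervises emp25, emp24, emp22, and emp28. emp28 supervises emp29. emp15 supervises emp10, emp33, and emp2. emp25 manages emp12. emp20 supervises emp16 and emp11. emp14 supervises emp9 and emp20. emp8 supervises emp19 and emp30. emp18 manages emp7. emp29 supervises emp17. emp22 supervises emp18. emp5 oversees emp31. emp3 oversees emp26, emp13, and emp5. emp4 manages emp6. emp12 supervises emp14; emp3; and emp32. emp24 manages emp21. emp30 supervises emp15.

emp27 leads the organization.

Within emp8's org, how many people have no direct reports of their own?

The people in emp8's organization with no one reporting to them are emp2, emp33, emp10, emp19. That is 4.

4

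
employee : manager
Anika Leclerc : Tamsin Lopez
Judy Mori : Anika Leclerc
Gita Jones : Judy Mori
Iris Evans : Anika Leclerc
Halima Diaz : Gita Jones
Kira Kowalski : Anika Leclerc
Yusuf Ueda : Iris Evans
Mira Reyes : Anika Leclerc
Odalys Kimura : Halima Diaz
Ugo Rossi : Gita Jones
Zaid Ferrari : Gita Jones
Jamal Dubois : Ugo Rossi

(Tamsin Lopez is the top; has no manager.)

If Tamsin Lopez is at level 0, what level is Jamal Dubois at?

5

Chain from Jamal Dubois up to Tamsin Lopez: Jamal Dubois → Ugo Rossi → Gita Jones → Judy Mori → Anika Leclerc → Tamsin Lopez. That is 5 steps up, so Jamal Dubois is 5 levels below Tamsin Lopez.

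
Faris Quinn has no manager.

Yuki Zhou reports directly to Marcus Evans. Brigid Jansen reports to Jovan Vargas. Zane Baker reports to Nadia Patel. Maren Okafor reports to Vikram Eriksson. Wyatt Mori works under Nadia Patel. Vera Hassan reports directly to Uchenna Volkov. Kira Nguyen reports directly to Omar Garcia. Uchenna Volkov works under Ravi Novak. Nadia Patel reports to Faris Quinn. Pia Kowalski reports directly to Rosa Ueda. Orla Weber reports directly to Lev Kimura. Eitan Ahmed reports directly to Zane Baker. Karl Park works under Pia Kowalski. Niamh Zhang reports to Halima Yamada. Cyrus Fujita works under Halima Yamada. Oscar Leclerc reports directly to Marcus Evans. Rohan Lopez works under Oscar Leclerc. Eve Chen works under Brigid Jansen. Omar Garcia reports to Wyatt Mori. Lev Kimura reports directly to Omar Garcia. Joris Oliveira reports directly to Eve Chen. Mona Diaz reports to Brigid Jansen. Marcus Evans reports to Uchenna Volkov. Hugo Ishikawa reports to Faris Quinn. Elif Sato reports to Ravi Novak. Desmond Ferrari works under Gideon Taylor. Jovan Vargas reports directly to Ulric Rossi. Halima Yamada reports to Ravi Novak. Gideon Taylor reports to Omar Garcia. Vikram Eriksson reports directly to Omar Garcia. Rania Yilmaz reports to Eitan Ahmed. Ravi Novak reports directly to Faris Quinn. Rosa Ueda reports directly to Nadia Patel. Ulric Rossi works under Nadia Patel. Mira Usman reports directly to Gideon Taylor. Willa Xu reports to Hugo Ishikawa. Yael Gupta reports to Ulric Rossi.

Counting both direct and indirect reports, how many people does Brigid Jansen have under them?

3

Brigid Jansen directly manages Eve Chen, Mona Diaz. Under Eve Chen: Joris Oliveira (1). Mona Diaz has no reports. So Brigid Jansen's organization is 2 direct reports plus everyone under them: 2 + 1 = 3.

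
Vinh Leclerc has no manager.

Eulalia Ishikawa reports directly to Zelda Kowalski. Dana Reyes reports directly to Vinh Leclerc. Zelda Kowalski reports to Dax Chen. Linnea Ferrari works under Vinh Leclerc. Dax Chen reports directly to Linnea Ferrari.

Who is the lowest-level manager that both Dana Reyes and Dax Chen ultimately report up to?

Dana Reyes's chain of managers is Vinh Leclerc. Dax Chen's chain of managers is Linnea Ferrari, Vinh Leclerc. The first manager that appears in both chains is Vinh Leclerc.

Vinh Leclerc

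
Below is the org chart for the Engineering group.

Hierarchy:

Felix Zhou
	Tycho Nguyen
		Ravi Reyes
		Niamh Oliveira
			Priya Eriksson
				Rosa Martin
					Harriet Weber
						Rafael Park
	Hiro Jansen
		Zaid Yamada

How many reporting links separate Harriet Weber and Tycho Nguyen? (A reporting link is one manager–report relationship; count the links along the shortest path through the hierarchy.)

Harriet Weber is in Tycho Nguyen's organization: the chain from Harriet Weber up to Tycho Nguyen is Harriet Weber → Rosa Martin → Priya Eriksson → Niamh Oliveira → Tycho Nguyen, which is 4 links.

4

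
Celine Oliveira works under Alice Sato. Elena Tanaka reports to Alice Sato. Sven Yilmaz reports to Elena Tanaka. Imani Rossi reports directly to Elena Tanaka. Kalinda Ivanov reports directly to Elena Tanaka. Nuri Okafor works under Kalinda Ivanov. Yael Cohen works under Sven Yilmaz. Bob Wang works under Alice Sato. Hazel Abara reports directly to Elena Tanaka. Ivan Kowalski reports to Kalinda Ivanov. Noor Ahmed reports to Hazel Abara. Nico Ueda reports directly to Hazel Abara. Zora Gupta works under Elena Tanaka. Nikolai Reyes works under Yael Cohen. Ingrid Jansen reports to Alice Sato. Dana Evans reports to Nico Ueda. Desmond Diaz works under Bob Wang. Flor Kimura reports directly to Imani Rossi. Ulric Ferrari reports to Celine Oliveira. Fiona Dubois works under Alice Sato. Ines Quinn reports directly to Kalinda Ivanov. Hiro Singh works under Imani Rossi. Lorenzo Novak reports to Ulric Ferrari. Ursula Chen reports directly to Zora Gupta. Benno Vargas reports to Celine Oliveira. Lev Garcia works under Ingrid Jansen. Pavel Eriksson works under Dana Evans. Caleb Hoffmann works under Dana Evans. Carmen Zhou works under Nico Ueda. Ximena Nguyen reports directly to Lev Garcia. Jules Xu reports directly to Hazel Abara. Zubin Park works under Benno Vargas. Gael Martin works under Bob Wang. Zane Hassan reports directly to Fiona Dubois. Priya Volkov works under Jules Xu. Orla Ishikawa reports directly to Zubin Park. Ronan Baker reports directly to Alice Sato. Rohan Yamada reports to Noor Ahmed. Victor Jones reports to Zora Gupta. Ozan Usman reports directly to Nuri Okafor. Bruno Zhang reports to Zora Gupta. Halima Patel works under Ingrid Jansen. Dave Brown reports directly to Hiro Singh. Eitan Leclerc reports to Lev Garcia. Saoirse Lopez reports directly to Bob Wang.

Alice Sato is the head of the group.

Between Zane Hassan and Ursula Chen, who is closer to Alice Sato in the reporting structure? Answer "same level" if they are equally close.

Zane Hassan

Zane Hassan is 2 levels below Alice Sato; Ursula Chen is 3. Zane Hassan is higher.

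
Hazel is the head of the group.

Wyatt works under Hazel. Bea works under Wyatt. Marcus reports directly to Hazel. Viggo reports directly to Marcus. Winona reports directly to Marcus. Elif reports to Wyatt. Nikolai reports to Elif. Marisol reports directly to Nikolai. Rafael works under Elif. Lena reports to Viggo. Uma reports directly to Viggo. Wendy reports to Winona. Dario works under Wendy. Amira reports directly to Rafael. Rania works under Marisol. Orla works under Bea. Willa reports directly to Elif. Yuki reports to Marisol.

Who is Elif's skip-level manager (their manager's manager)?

Hazel

Elif reports to Wyatt, and Wyatt reports to Hazel. So Elif's skip-level manager is Hazel.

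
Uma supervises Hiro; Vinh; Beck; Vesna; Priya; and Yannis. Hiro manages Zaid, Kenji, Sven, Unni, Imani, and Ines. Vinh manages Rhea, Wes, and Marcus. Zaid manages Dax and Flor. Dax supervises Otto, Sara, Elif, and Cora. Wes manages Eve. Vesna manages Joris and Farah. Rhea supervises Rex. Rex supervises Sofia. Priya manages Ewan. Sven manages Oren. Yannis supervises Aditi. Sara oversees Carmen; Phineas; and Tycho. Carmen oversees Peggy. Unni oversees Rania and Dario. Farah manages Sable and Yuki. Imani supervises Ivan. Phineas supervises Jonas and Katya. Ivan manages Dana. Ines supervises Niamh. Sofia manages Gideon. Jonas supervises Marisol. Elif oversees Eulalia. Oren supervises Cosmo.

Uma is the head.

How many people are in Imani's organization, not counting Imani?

2

Imani directly manages Ivan. Under Ivan: Dana (1). That's 2 in total.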